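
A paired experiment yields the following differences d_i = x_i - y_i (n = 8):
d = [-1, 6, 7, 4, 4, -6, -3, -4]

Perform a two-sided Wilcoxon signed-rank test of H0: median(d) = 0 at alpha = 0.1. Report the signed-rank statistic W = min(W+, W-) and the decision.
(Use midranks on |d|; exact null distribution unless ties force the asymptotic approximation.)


Step 1: Drop any zero differences (none here) and take |d_i|.
|d| = [1, 6, 7, 4, 4, 6, 3, 4]
Step 2: Midrank |d_i| (ties get averaged ranks).
ranks: |1|->1, |6|->6.5, |7|->8, |4|->4, |4|->4, |6|->6.5, |3|->2, |4|->4
Step 3: Attach original signs; sum ranks with positive sign and with negative sign.
W+ = 6.5 + 8 + 4 + 4 = 22.5
W- = 1 + 6.5 + 2 + 4 = 13.5
(Check: W+ + W- = 36 should equal n(n+1)/2 = 36.)
Step 4: Test statistic W = min(W+, W-) = 13.5.
Step 5: Ties in |d|, so use the tie-corrected normal approximation.
        E[W] = n(n+1)/4 = 8*9/4 = 18.
        Tie groups: |d|=4 (t=3), |d|=6 (t=2); sum(t^3 - t) = 30.
        Var[W] = n(n+1)(2n+1)/24 - sum(t^3-t)/48 = 1224/24 - 30/48 = 50.375.
        z = (W - E[W]) / sqrt(Var[W]) = (13.5 - 18) / 7.0975 = -0.6340.
        Two-sided p = 2*Phi(z) = 0.526066.
Step 6: alpha = 0.1. fail to reject H0.

W+ = 22.5, W- = 13.5, W = min = 13.5, p = 0.526066, fail to reject H0.


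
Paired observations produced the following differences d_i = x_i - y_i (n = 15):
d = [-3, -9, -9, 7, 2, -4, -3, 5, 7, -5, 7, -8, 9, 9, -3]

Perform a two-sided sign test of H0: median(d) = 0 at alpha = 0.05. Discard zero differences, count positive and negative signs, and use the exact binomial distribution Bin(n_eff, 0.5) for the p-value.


Step 1: Discard zero differences. Original n = 15; n_eff = number of nonzero differences = 15.
Nonzero differences (with sign): -3, -9, -9, +7, +2, -4, -3, +5, +7, -5, +7, -8, +9, +9, -3
Step 2: Count signs: positive = 7, negative = 8.
Step 3: Under H0: P(positive) = 0.5, so the number of positives S ~ Bin(15, 0.5).
Step 4: Two-sided exact p-value = sum of Bin(15,0.5) probabilities at or below the observed probability = 1.000000.
Step 5: alpha = 0.05. fail to reject H0.

n_eff = 15, pos = 7, neg = 8, p = 1.000000, fail to reject H0.


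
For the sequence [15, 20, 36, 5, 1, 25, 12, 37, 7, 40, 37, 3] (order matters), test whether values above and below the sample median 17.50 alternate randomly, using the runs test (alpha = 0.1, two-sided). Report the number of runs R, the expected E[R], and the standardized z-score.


Step 1: Compute median = 17.50; label A = above, B = below.
Labels in order: BAABBABABAAB  (n_A = 6, n_B = 6)
Step 2: Count runs R = 9.
Step 3: Under H0 (random ordering), E[R] = 2*n_A*n_B/(n_A+n_B) + 1 = 2*6*6/12 + 1 = 7.0000.
        Var[R] = 2*n_A*n_B*(2*n_A*n_B - n_A - n_B) / ((n_A+n_B)^2 * (n_A+n_B-1)) = 4320/1584 = 2.7273.
        SD[R] = 1.6514.
Step 4: Continuity-corrected z = (R - 0.5 - E[R]) / SD[R] = (9 - 0.5 - 7.0000) / 1.6514 = 0.9083.
Step 5: Two-sided p-value via normal approximation = 2*(1 - Phi(|z|)) = 0.363722.
Step 6: alpha = 0.1. fail to reject H0.

R = 9, z = 0.9083, p = 0.363722, fail to reject H0.


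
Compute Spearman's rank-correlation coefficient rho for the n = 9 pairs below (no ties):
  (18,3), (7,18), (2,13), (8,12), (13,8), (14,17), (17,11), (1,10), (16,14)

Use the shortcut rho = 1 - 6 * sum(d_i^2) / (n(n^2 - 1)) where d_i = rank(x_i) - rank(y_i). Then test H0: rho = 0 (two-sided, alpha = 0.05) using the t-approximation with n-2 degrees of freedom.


Step 1: Rank x and y separately (midranks; no ties here).
rank(x): 18->9, 7->3, 2->2, 8->4, 13->5, 14->6, 17->8, 1->1, 16->7
rank(y): 3->1, 18->9, 13->6, 12->5, 8->2, 17->8, 11->4, 10->3, 14->7
Step 2: d_i = R_x(i) - R_y(i); compute d_i^2.
  (9-1)^2=64, (3-9)^2=36, (2-6)^2=16, (4-5)^2=1, (5-2)^2=9, (6-8)^2=4, (8-4)^2=16, (1-3)^2=4, (7-7)^2=0
sum(d^2) = 150.
Step 3: rho = 1 - 6*150 / (9*(9^2 - 1)) = 1 - 900/720 = -0.250000.
Step 4: Under H0, t = rho * sqrt((n-2)/(1-rho^2)) = -0.6831 ~ t(7).
Step 5: Two-sided p-value from the t-distribution with 7 df = 0.516490.
Step 6: alpha = 0.05. fail to reject H0.

rho = -0.2500, p = 0.516490, fail to reject H0 at alpha = 0.05.


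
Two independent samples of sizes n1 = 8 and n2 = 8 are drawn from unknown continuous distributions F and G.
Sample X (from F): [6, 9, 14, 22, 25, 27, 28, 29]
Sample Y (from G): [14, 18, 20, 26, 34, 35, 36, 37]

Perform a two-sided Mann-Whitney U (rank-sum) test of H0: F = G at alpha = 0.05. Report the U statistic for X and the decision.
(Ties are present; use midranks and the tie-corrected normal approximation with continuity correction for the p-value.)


Step 1: Combine and sort all 16 observations; assign midranks.
sorted (value, group): (6,X), (9,X), (14,X), (14,Y), (18,Y), (20,Y), (22,X), (25,X), (26,Y), (27,X), (28,X), (29,X), (34,Y), (35,Y), (36,Y), (37,Y)
ranks: 6->1, 9->2, 14->3.5, 14->3.5, 18->5, 20->6, 22->7, 25->8, 26->9, 27->10, 28->11, 29->12, 34->13, 35->14, 36->15, 37->16
Step 2: Rank sum for X: R1 = 1 + 2 + 3.5 + 7 + 8 + 10 + 11 + 12 = 54.5.
Step 3: U_X = R1 - n1(n1+1)/2 = 54.5 - 8*9/2 = 54.5 - 36 = 18.5.
       U_Y = n1*n2 - U_X = 64 - 18.5 = 45.5.
Step 4: Ties are present, so use the tie-corrected normal approximation (with continuity correction) for the p-value.
Step 5: p-value = 0.171852; compare to alpha = 0.05. fail to reject H0.

U_X = 18.5, p = 0.171852, fail to reject H0 at alpha = 0.05.


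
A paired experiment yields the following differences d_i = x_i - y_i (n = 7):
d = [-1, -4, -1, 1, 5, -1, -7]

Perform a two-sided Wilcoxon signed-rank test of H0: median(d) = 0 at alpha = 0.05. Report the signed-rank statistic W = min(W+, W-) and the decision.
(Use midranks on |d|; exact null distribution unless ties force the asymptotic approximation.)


Step 1: Drop any zero differences (none here) and take |d_i|.
|d| = [1, 4, 1, 1, 5, 1, 7]
Step 2: Midrank |d_i| (ties get averaged ranks).
ranks: |1|->2.5, |4|->5, |1|->2.5, |1|->2.5, |5|->6, |1|->2.5, |7|->7
Step 3: Attach original signs; sum ranks with positive sign and with negative sign.
W+ = 2.5 + 6 = 8.5
W- = 2.5 + 5 + 2.5 + 2.5 + 7 = 19.5
(Check: W+ + W- = 28 should equal n(n+1)/2 = 28.)
Step 4: Test statistic W = min(W+, W-) = 8.5.
Step 5: Ties in |d|, so use the tie-corrected normal approximation.
        E[W] = n(n+1)/4 = 7*8/4 = 14.
        Tie groups: |d|=1 (t=4); sum(t^3 - t) = 60.
        Var[W] = n(n+1)(2n+1)/24 - sum(t^3-t)/48 = 840/24 - 60/48 = 33.75.
        z = (W - E[W]) / sqrt(Var[W]) = (8.5 - 14) / 5.8095 = -0.9467.
        Two-sided p = 2*Phi(z) = 0.343777.
Step 6: alpha = 0.05. fail to reject H0.

W+ = 8.5, W- = 19.5, W = min = 8.5, p = 0.343777, fail to reject H0.


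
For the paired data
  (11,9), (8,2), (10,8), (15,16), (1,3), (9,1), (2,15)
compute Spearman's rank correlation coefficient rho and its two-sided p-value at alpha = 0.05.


Step 1: Rank x and y separately (midranks; no ties here).
rank(x): 11->6, 8->3, 10->5, 15->7, 1->1, 9->4, 2->2
rank(y): 9->5, 2->2, 8->4, 16->7, 3->3, 1->1, 15->6
Step 2: d_i = R_x(i) - R_y(i); compute d_i^2.
  (6-5)^2=1, (3-2)^2=1, (5-4)^2=1, (7-7)^2=0, (1-3)^2=4, (4-1)^2=9, (2-6)^2=16
sum(d^2) = 32.
Step 3: rho = 1 - 6*32 / (7*(7^2 - 1)) = 1 - 192/336 = 0.428571.
Step 4: Under H0, t = rho * sqrt((n-2)/(1-rho^2)) = 1.0607 ~ t(5).
Step 5: Two-sided p-value from the t-distribution with 5 df = 0.337368.
Step 6: alpha = 0.05. fail to reject H0.

rho = 0.4286, p = 0.337368, fail to reject H0 at alpha = 0.05.


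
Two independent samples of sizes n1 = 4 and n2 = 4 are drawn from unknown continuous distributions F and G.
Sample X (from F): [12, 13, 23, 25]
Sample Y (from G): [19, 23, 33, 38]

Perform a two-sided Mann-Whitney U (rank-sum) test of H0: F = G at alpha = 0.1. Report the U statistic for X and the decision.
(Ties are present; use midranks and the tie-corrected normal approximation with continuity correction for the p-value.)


Step 1: Combine and sort all 8 observations; assign midranks.
sorted (value, group): (12,X), (13,X), (19,Y), (23,X), (23,Y), (25,X), (33,Y), (38,Y)
ranks: 12->1, 13->2, 19->3, 23->4.5, 23->4.5, 25->6, 33->7, 38->8
Step 2: Rank sum for X: R1 = 1 + 2 + 4.5 + 6 = 13.5.
Step 3: U_X = R1 - n1(n1+1)/2 = 13.5 - 4*5/2 = 13.5 - 10 = 3.5.
       U_Y = n1*n2 - U_X = 16 - 3.5 = 12.5.
Step 4: Ties are present, so use the tie-corrected normal approximation (with continuity correction) for the p-value.
Step 5: p-value = 0.245383; compare to alpha = 0.1. fail to reject H0.

U_X = 3.5, p = 0.245383, fail to reject H0 at alpha = 0.1.


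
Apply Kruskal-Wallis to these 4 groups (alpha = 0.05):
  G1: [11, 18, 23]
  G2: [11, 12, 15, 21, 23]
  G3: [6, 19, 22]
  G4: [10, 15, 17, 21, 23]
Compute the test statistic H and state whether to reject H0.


Step 1: Combine all N = 16 observations and assign midranks.
sorted (value, group, rank): (6,G3,1), (10,G4,2), (11,G1,3.5), (11,G2,3.5), (12,G2,5), (15,G2,6.5), (15,G4,6.5), (17,G4,8), (18,G1,9), (19,G3,10), (21,G2,11.5), (21,G4,11.5), (22,G3,13), (23,G1,15), (23,G2,15), (23,G4,15)
Step 2: Sum ranks within each group.
R_1 = 27.5 (n_1 = 3)
R_2 = 41.5 (n_2 = 5)
R_3 = 24 (n_3 = 3)
R_4 = 43 (n_4 = 5)
Step 3: H = 12/(N(N+1)) * sum(R_i^2/n_i) - 3(N+1)
     = 12/(16*17) * (27.5^2/3 + 41.5^2/5 + 24^2/3 + 43^2/5) - 3*17
     = 0.044118 * 1158.33 - 51
     = 0.102941.
Step 4: Ties present; correction factor C = 1 - 42/(16^3 - 16) = 0.989706. Corrected H = 0.102941 / 0.989706 = 0.104012.
Step 5: Under H0, H ~ chi^2(3); p-value = 0.991352.
Step 6: alpha = 0.05. fail to reject H0.

H = 0.1040, df = 3, p = 0.991352, fail to reject H0.


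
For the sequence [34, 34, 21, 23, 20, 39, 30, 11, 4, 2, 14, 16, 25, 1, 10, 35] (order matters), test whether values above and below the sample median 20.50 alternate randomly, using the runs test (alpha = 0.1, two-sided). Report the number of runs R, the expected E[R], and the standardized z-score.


Step 1: Compute median = 20.50; label A = above, B = below.
Labels in order: AAAABAABBBBBABBA  (n_A = 8, n_B = 8)
Step 2: Count runs R = 7.
Step 3: Under H0 (random ordering), E[R] = 2*n_A*n_B/(n_A+n_B) + 1 = 2*8*8/16 + 1 = 9.0000.
        Var[R] = 2*n_A*n_B*(2*n_A*n_B - n_A - n_B) / ((n_A+n_B)^2 * (n_A+n_B-1)) = 14336/3840 = 3.7333.
        SD[R] = 1.9322.
Step 4: Continuity-corrected z = (R + 0.5 - E[R]) / SD[R] = (7 + 0.5 - 9.0000) / 1.9322 = -0.7763.
Step 5: Two-sided p-value via normal approximation = 2*(1 - Phi(|z|)) = 0.437558.
Step 6: alpha = 0.1. fail to reject H0.

R = 7, z = -0.7763, p = 0.437558, fail to reject H0.


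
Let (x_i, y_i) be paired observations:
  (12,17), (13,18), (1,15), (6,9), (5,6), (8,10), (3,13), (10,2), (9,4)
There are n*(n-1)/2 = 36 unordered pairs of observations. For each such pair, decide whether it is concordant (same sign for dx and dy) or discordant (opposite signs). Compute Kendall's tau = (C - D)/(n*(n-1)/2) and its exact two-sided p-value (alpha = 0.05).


Step 1: Enumerate the 36 unordered pairs (i,j) with i<j and classify each by sign(x_j-x_i) * sign(y_j-y_i).
  (1,2):dx=+1,dy=+1->C; (1,3):dx=-11,dy=-2->C; (1,4):dx=-6,dy=-8->C; (1,5):dx=-7,dy=-11->C
  (1,6):dx=-4,dy=-7->C; (1,7):dx=-9,dy=-4->C; (1,8):dx=-2,dy=-15->C; (1,9):dx=-3,dy=-13->C
  (2,3):dx=-12,dy=-3->C; (2,4):dx=-7,dy=-9->C; (2,5):dx=-8,dy=-12->C; (2,6):dx=-5,dy=-8->C
  (2,7):dx=-10,dy=-5->C; (2,8):dx=-3,dy=-16->C; (2,9):dx=-4,dy=-14->C; (3,4):dx=+5,dy=-6->D
  (3,5):dx=+4,dy=-9->D; (3,6):dx=+7,dy=-5->D; (3,7):dx=+2,dy=-2->D; (3,8):dx=+9,dy=-13->D
  (3,9):dx=+8,dy=-11->D; (4,5):dx=-1,dy=-3->C; (4,6):dx=+2,dy=+1->C; (4,7):dx=-3,dy=+4->D
  (4,8):dx=+4,dy=-7->D; (4,9):dx=+3,dy=-5->D; (5,6):dx=+3,dy=+4->C; (5,7):dx=-2,dy=+7->D
  (5,8):dx=+5,dy=-4->D; (5,9):dx=+4,dy=-2->D; (6,7):dx=-5,dy=+3->D; (6,8):dx=+2,dy=-8->D
  (6,9):dx=+1,dy=-6->D; (7,8):dx=+7,dy=-11->D; (7,9):dx=+6,dy=-9->D; (8,9):dx=-1,dy=+2->D
Step 2: C = 18, D = 18, total pairs = 36.
Step 3: tau = (C - D)/(n(n-1)/2) = (18 - 18)/36 = 0.000000.
Step 4: Exact two-sided p-value (enumerate n! = 362880 permutations of y under H0): p = 1.000000.
Step 5: alpha = 0.05. fail to reject H0.

tau_b = 0.0000 (C=18, D=18), p = 1.000000, fail to reject H0.


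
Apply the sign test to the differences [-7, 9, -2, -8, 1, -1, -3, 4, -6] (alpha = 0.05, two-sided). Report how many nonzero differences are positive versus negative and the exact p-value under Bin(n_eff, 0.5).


Step 1: Discard zero differences. Original n = 9; n_eff = number of nonzero differences = 9.
Nonzero differences (with sign): -7, +9, -2, -8, +1, -1, -3, +4, -6
Step 2: Count signs: positive = 3, negative = 6.
Step 3: Under H0: P(positive) = 0.5, so the number of positives S ~ Bin(9, 0.5).
Step 4: Two-sided exact p-value = sum of Bin(9,0.5) probabilities at or below the observed probability = 0.507812.
Step 5: alpha = 0.05. fail to reject H0.

n_eff = 9, pos = 3, neg = 6, p = 0.507812, fail to reject H0.


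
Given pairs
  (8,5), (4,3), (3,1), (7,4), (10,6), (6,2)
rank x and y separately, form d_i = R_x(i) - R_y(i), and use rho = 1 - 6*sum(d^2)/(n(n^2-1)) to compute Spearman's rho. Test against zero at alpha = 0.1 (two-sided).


Step 1: Rank x and y separately (midranks; no ties here).
rank(x): 8->5, 4->2, 3->1, 7->4, 10->6, 6->3
rank(y): 5->5, 3->3, 1->1, 4->4, 6->6, 2->2
Step 2: d_i = R_x(i) - R_y(i); compute d_i^2.
  (5-5)^2=0, (2-3)^2=1, (1-1)^2=0, (4-4)^2=0, (6-6)^2=0, (3-2)^2=1
sum(d^2) = 2.
Step 3: rho = 1 - 6*2 / (6*(6^2 - 1)) = 1 - 12/210 = 0.942857.
Step 4: Under H0, t = rho * sqrt((n-2)/(1-rho^2)) = 5.6595 ~ t(4).
Step 5: Two-sided p-value from the t-distribution with 4 df = 0.004805.
Step 6: alpha = 0.1. reject H0.

rho = 0.9429, p = 0.004805, reject H0 at alpha = 0.1.


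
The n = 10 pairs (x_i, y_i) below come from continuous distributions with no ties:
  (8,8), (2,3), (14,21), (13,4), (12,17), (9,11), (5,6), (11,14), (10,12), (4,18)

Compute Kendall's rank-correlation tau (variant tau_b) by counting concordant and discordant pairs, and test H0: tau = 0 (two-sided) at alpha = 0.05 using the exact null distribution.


Step 1: Enumerate the 45 unordered pairs (i,j) with i<j and classify each by sign(x_j-x_i) * sign(y_j-y_i).
  (1,2):dx=-6,dy=-5->C; (1,3):dx=+6,dy=+13->C; (1,4):dx=+5,dy=-4->D; (1,5):dx=+4,dy=+9->C
  (1,6):dx=+1,dy=+3->C; (1,7):dx=-3,dy=-2->C; (1,8):dx=+3,dy=+6->C; (1,9):dx=+2,dy=+4->C
  (1,10):dx=-4,dy=+10->D; (2,3):dx=+12,dy=+18->C; (2,4):dx=+11,dy=+1->C; (2,5):dx=+10,dy=+14->C
  (2,6):dx=+7,dy=+8->C; (2,7):dx=+3,dy=+3->C; (2,8):dx=+9,dy=+11->C; (2,9):dx=+8,dy=+9->C
  (2,10):dx=+2,dy=+15->C; (3,4):dx=-1,dy=-17->C; (3,5):dx=-2,dy=-4->C; (3,6):dx=-5,dy=-10->C
  (3,7):dx=-9,dy=-15->C; (3,8):dx=-3,dy=-7->C; (3,9):dx=-4,dy=-9->C; (3,10):dx=-10,dy=-3->C
  (4,5):dx=-1,dy=+13->D; (4,6):dx=-4,dy=+7->D; (4,7):dx=-8,dy=+2->D; (4,8):dx=-2,dy=+10->D
  (4,9):dx=-3,dy=+8->D; (4,10):dx=-9,dy=+14->D; (5,6):dx=-3,dy=-6->C; (5,7):dx=-7,dy=-11->C
  (5,8):dx=-1,dy=-3->C; (5,9):dx=-2,dy=-5->C; (5,10):dx=-8,dy=+1->D; (6,7):dx=-4,dy=-5->C
  (6,8):dx=+2,dy=+3->C; (6,9):dx=+1,dy=+1->C; (6,10):dx=-5,dy=+7->D; (7,8):dx=+6,dy=+8->C
  (7,9):dx=+5,dy=+6->C; (7,10):dx=-1,dy=+12->D; (8,9):dx=-1,dy=-2->C; (8,10):dx=-7,dy=+4->D
  (9,10):dx=-6,dy=+6->D
Step 2: C = 32, D = 13, total pairs = 45.
Step 3: tau = (C - D)/(n(n-1)/2) = (32 - 13)/45 = 0.422222.
Step 4: Exact two-sided p-value (enumerate n! = 3628800 permutations of y under H0): p = 0.108313.
Step 5: alpha = 0.05. fail to reject H0.

tau_b = 0.4222 (C=32, D=13), p = 0.108313, fail to reject H0.


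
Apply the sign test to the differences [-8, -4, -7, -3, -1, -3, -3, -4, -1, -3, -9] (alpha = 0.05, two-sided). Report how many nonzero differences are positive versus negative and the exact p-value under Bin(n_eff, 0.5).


Step 1: Discard zero differences. Original n = 11; n_eff = number of nonzero differences = 11.
Nonzero differences (with sign): -8, -4, -7, -3, -1, -3, -3, -4, -1, -3, -9
Step 2: Count signs: positive = 0, negative = 11.
Step 3: Under H0: P(positive) = 0.5, so the number of positives S ~ Bin(11, 0.5).
Step 4: Two-sided exact p-value = sum of Bin(11,0.5) probabilities at or below the observed probability = 0.000977.
Step 5: alpha = 0.05. reject H0.

n_eff = 11, pos = 0, neg = 11, p = 0.000977, reject H0.


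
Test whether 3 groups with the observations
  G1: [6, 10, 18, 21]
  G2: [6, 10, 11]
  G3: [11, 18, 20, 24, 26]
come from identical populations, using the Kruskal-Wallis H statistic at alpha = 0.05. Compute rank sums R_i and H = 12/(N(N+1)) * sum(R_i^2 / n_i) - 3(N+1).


Step 1: Combine all N = 12 observations and assign midranks.
sorted (value, group, rank): (6,G1,1.5), (6,G2,1.5), (10,G1,3.5), (10,G2,3.5), (11,G2,5.5), (11,G3,5.5), (18,G1,7.5), (18,G3,7.5), (20,G3,9), (21,G1,10), (24,G3,11), (26,G3,12)
Step 2: Sum ranks within each group.
R_1 = 22.5 (n_1 = 4)
R_2 = 10.5 (n_2 = 3)
R_3 = 45 (n_3 = 5)
Step 3: H = 12/(N(N+1)) * sum(R_i^2/n_i) - 3(N+1)
     = 12/(12*13) * (22.5^2/4 + 10.5^2/3 + 45^2/5) - 3*13
     = 0.076923 * 568.312 - 39
     = 4.716346.
Step 4: Ties present; correction factor C = 1 - 24/(12^3 - 12) = 0.986014. Corrected H = 4.716346 / 0.986014 = 4.783245.
Step 5: Under H0, H ~ chi^2(2); p-value = 0.091481.
Step 6: alpha = 0.05. fail to reject H0.

H = 4.7832, df = 2, p = 0.091481, fail to reject H0.


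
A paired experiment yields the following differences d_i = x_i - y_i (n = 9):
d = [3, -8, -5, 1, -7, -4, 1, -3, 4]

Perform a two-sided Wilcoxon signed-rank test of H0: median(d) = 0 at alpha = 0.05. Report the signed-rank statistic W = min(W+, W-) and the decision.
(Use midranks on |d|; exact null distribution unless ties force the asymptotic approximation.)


Step 1: Drop any zero differences (none here) and take |d_i|.
|d| = [3, 8, 5, 1, 7, 4, 1, 3, 4]
Step 2: Midrank |d_i| (ties get averaged ranks).
ranks: |3|->3.5, |8|->9, |5|->7, |1|->1.5, |7|->8, |4|->5.5, |1|->1.5, |3|->3.5, |4|->5.5
Step 3: Attach original signs; sum ranks with positive sign and with negative sign.
W+ = 3.5 + 1.5 + 1.5 + 5.5 = 12
W- = 9 + 7 + 8 + 5.5 + 3.5 = 33
(Check: W+ + W- = 45 should equal n(n+1)/2 = 45.)
Step 4: Test statistic W = min(W+, W-) = 12.
Step 5: Ties in |d|, so use the tie-corrected normal approximation.
        E[W] = n(n+1)/4 = 9*10/4 = 22.5.
        Tie groups: |d|=1 (t=2), |d|=3 (t=2), |d|=4 (t=2); sum(t^3 - t) = 18.
        Var[W] = n(n+1)(2n+1)/24 - sum(t^3-t)/48 = 1710/24 - 18/48 = 70.875.
        z = (W - E[W]) / sqrt(Var[W]) = (12 - 22.5) / 8.4187 = -1.2472.
        Two-sided p = 2*Phi(z) = 0.212317.
Step 6: alpha = 0.05. fail to reject H0.

W+ = 12, W- = 33, W = min = 12, p = 0.212317, fail to reject H0.


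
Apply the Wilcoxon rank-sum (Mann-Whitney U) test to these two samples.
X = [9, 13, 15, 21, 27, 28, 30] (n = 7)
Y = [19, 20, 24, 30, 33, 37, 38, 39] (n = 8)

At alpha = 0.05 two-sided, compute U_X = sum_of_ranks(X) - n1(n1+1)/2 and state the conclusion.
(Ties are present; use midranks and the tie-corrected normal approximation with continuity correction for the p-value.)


Step 1: Combine and sort all 15 observations; assign midranks.
sorted (value, group): (9,X), (13,X), (15,X), (19,Y), (20,Y), (21,X), (24,Y), (27,X), (28,X), (30,X), (30,Y), (33,Y), (37,Y), (38,Y), (39,Y)
ranks: 9->1, 13->2, 15->3, 19->4, 20->5, 21->6, 24->7, 27->8, 28->9, 30->10.5, 30->10.5, 33->12, 37->13, 38->14, 39->15
Step 2: Rank sum for X: R1 = 1 + 2 + 3 + 6 + 8 + 9 + 10.5 = 39.5.
Step 3: U_X = R1 - n1(n1+1)/2 = 39.5 - 7*8/2 = 39.5 - 28 = 11.5.
       U_Y = n1*n2 - U_X = 56 - 11.5 = 44.5.
Step 4: Ties are present, so use the tie-corrected normal approximation (with continuity correction) for the p-value.
Step 5: p-value = 0.063840; compare to alpha = 0.05. fail to reject H0.

U_X = 11.5, p = 0.063840, fail to reject H0 at alpha = 0.05.


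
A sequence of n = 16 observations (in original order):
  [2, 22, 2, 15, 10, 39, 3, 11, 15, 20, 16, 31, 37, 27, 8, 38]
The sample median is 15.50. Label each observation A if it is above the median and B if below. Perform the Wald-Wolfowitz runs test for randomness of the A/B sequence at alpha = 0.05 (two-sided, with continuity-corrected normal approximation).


Step 1: Compute median = 15.50; label A = above, B = below.
Labels in order: BABBBABBBAAAAABA  (n_A = 8, n_B = 8)
Step 2: Count runs R = 8.
Step 3: Under H0 (random ordering), E[R] = 2*n_A*n_B/(n_A+n_B) + 1 = 2*8*8/16 + 1 = 9.0000.
        Var[R] = 2*n_A*n_B*(2*n_A*n_B - n_A - n_B) / ((n_A+n_B)^2 * (n_A+n_B-1)) = 14336/3840 = 3.7333.
        SD[R] = 1.9322.
Step 4: Continuity-corrected z = (R + 0.5 - E[R]) / SD[R] = (8 + 0.5 - 9.0000) / 1.9322 = -0.2588.
Step 5: Two-sided p-value via normal approximation = 2*(1 - Phi(|z|)) = 0.795809.
Step 6: alpha = 0.05. fail to reject H0.

R = 8, z = -0.2588, p = 0.795809, fail to reject H0.


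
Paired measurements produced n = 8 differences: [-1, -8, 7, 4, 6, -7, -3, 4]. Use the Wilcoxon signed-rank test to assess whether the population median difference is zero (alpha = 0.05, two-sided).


Step 1: Drop any zero differences (none here) and take |d_i|.
|d| = [1, 8, 7, 4, 6, 7, 3, 4]
Step 2: Midrank |d_i| (ties get averaged ranks).
ranks: |1|->1, |8|->8, |7|->6.5, |4|->3.5, |6|->5, |7|->6.5, |3|->2, |4|->3.5
Step 3: Attach original signs; sum ranks with positive sign and with negative sign.
W+ = 6.5 + 3.5 + 5 + 3.5 = 18.5
W- = 1 + 8 + 6.5 + 2 = 17.5
(Check: W+ + W- = 36 should equal n(n+1)/2 = 36.)
Step 4: Test statistic W = min(W+, W-) = 17.5.
Step 5: Ties in |d|, so use the tie-corrected normal approximation.
        E[W] = n(n+1)/4 = 8*9/4 = 18.
        Tie groups: |d|=4 (t=2), |d|=7 (t=2); sum(t^3 - t) = 12.
        Var[W] = n(n+1)(2n+1)/24 - sum(t^3-t)/48 = 1224/24 - 12/48 = 50.75.
        z = (W - E[W]) / sqrt(Var[W]) = (17.5 - 18) / 7.1239 = -0.0702.
        Two-sided p = 2*Phi(z) = 0.944045.
Step 6: alpha = 0.05. fail to reject H0.

W+ = 18.5, W- = 17.5, W = min = 17.5, p = 0.944045, fail to reject H0.


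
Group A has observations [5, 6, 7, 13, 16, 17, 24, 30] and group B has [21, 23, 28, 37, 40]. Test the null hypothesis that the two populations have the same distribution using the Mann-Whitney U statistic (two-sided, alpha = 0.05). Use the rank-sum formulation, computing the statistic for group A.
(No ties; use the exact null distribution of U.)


Step 1: Combine and sort all 13 observations; assign midranks.
sorted (value, group): (5,X), (6,X), (7,X), (13,X), (16,X), (17,X), (21,Y), (23,Y), (24,X), (28,Y), (30,X), (37,Y), (40,Y)
ranks: 5->1, 6->2, 7->3, 13->4, 16->5, 17->6, 21->7, 23->8, 24->9, 28->10, 30->11, 37->12, 40->13
Step 2: Rank sum for X: R1 = 1 + 2 + 3 + 4 + 5 + 6 + 9 + 11 = 41.
Step 3: U_X = R1 - n1(n1+1)/2 = 41 - 8*9/2 = 41 - 36 = 5.
       U_Y = n1*n2 - U_X = 40 - 5 = 35.
Step 4: No ties, so the exact null distribution of U (based on enumerating the C(13,8) = 1287 equally likely rank assignments) gives the two-sided p-value.
Step 5: p-value = 0.029526; compare to alpha = 0.05. reject H0.

U_X = 5, p = 0.029526, reject H0 at alpha = 0.05.


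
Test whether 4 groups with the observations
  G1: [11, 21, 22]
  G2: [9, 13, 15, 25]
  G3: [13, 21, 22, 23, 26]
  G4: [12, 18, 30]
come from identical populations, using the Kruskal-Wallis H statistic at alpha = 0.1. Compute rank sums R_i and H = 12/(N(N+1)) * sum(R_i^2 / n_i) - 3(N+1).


Step 1: Combine all N = 15 observations and assign midranks.
sorted (value, group, rank): (9,G2,1), (11,G1,2), (12,G4,3), (13,G2,4.5), (13,G3,4.5), (15,G2,6), (18,G4,7), (21,G1,8.5), (21,G3,8.5), (22,G1,10.5), (22,G3,10.5), (23,G3,12), (25,G2,13), (26,G3,14), (30,G4,15)
Step 2: Sum ranks within each group.
R_1 = 21 (n_1 = 3)
R_2 = 24.5 (n_2 = 4)
R_3 = 49.5 (n_3 = 5)
R_4 = 25 (n_4 = 3)
Step 3: H = 12/(N(N+1)) * sum(R_i^2/n_i) - 3(N+1)
     = 12/(15*16) * (21^2/3 + 24.5^2/4 + 49.5^2/5 + 25^2/3) - 3*16
     = 0.050000 * 995.446 - 48
     = 1.772292.
Step 4: Ties present; correction factor C = 1 - 18/(15^3 - 15) = 0.994643. Corrected H = 1.772292 / 0.994643 = 1.781837.
Step 5: Under H0, H ~ chi^2(3); p-value = 0.618895.
Step 6: alpha = 0.1. fail to reject H0.

H = 1.7818, df = 3, p = 0.618895, fail to reject H0.


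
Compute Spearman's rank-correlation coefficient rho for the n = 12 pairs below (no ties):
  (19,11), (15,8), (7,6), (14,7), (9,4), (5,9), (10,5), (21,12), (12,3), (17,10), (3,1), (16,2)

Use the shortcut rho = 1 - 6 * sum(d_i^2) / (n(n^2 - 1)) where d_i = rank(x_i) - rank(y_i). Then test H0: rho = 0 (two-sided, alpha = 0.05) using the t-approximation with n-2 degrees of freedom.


Step 1: Rank x and y separately (midranks; no ties here).
rank(x): 19->11, 15->8, 7->3, 14->7, 9->4, 5->2, 10->5, 21->12, 12->6, 17->10, 3->1, 16->9
rank(y): 11->11, 8->8, 6->6, 7->7, 4->4, 9->9, 5->5, 12->12, 3->3, 10->10, 1->1, 2->2
Step 2: d_i = R_x(i) - R_y(i); compute d_i^2.
  (11-11)^2=0, (8-8)^2=0, (3-6)^2=9, (7-7)^2=0, (4-4)^2=0, (2-9)^2=49, (5-5)^2=0, (12-12)^2=0, (6-3)^2=9, (10-10)^2=0, (1-1)^2=0, (9-2)^2=49
sum(d^2) = 116.
Step 3: rho = 1 - 6*116 / (12*(12^2 - 1)) = 1 - 696/1716 = 0.594406.
Step 4: Under H0, t = rho * sqrt((n-2)/(1-rho^2)) = 2.3374 ~ t(10).
Step 5: Two-sided p-value from the t-distribution with 10 df = 0.041521.
Step 6: alpha = 0.05. reject H0.

rho = 0.5944, p = 0.041521, reject H0 at alpha = 0.05.


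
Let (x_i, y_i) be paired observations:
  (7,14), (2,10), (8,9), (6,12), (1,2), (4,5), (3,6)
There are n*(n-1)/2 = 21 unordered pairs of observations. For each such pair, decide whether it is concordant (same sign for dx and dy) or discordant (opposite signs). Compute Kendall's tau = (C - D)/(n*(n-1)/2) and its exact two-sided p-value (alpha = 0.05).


Step 1: Enumerate the 21 unordered pairs (i,j) with i<j and classify each by sign(x_j-x_i) * sign(y_j-y_i).
  (1,2):dx=-5,dy=-4->C; (1,3):dx=+1,dy=-5->D; (1,4):dx=-1,dy=-2->C; (1,5):dx=-6,dy=-12->C
  (1,6):dx=-3,dy=-9->C; (1,7):dx=-4,dy=-8->C; (2,3):dx=+6,dy=-1->D; (2,4):dx=+4,dy=+2->C
  (2,5):dx=-1,dy=-8->C; (2,6):dx=+2,dy=-5->D; (2,7):dx=+1,dy=-4->D; (3,4):dx=-2,dy=+3->D
  (3,5):dx=-7,dy=-7->C; (3,6):dx=-4,dy=-4->C; (3,7):dx=-5,dy=-3->C; (4,5):dx=-5,dy=-10->C
  (4,6):dx=-2,dy=-7->C; (4,7):dx=-3,dy=-6->C; (5,6):dx=+3,dy=+3->C; (5,7):dx=+2,dy=+4->C
  (6,7):dx=-1,dy=+1->D
Step 2: C = 15, D = 6, total pairs = 21.
Step 3: tau = (C - D)/(n(n-1)/2) = (15 - 6)/21 = 0.428571.
Step 4: Exact two-sided p-value (enumerate n! = 5040 permutations of y under H0): p = 0.238889.
Step 5: alpha = 0.05. fail to reject H0.

tau_b = 0.4286 (C=15, D=6), p = 0.238889, fail to reject H0.


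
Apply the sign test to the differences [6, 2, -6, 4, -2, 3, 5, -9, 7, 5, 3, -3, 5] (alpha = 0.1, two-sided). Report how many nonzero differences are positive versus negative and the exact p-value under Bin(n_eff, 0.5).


Step 1: Discard zero differences. Original n = 13; n_eff = number of nonzero differences = 13.
Nonzero differences (with sign): +6, +2, -6, +4, -2, +3, +5, -9, +7, +5, +3, -3, +5
Step 2: Count signs: positive = 9, negative = 4.
Step 3: Under H0: P(positive) = 0.5, so the number of positives S ~ Bin(13, 0.5).
Step 4: Two-sided exact p-value = sum of Bin(13,0.5) probabilities at or below the observed probability = 0.266846.
Step 5: alpha = 0.1. fail to reject H0.

n_eff = 13, pos = 9, neg = 4, p = 0.266846, fail to reject H0.


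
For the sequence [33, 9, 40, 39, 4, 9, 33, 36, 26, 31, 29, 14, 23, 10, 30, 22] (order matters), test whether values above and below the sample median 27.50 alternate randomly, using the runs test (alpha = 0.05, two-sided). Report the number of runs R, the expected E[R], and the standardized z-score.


Step 1: Compute median = 27.50; label A = above, B = below.
Labels in order: ABAABBAABAABBBAB  (n_A = 8, n_B = 8)
Step 2: Count runs R = 10.
Step 3: Under H0 (random ordering), E[R] = 2*n_A*n_B/(n_A+n_B) + 1 = 2*8*8/16 + 1 = 9.0000.
        Var[R] = 2*n_A*n_B*(2*n_A*n_B - n_A - n_B) / ((n_A+n_B)^2 * (n_A+n_B-1)) = 14336/3840 = 3.7333.
        SD[R] = 1.9322.
Step 4: Continuity-corrected z = (R - 0.5 - E[R]) / SD[R] = (10 - 0.5 - 9.0000) / 1.9322 = 0.2588.
Step 5: Two-sided p-value via normal approximation = 2*(1 - Phi(|z|)) = 0.795809.
Step 6: alpha = 0.05. fail to reject H0.

R = 10, z = 0.2588, p = 0.795809, fail to reject H0.


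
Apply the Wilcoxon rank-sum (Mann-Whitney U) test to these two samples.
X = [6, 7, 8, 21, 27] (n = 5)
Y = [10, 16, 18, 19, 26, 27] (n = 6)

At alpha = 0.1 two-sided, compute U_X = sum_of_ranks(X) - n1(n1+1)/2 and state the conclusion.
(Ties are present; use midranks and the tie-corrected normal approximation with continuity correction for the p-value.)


Step 1: Combine and sort all 11 observations; assign midranks.
sorted (value, group): (6,X), (7,X), (8,X), (10,Y), (16,Y), (18,Y), (19,Y), (21,X), (26,Y), (27,X), (27,Y)
ranks: 6->1, 7->2, 8->3, 10->4, 16->5, 18->6, 19->7, 21->8, 26->9, 27->10.5, 27->10.5
Step 2: Rank sum for X: R1 = 1 + 2 + 3 + 8 + 10.5 = 24.5.
Step 3: U_X = R1 - n1(n1+1)/2 = 24.5 - 5*6/2 = 24.5 - 15 = 9.5.
       U_Y = n1*n2 - U_X = 30 - 9.5 = 20.5.
Step 4: Ties are present, so use the tie-corrected normal approximation (with continuity correction) for the p-value.
Step 5: p-value = 0.360216; compare to alpha = 0.1. fail to reject H0.

U_X = 9.5, p = 0.360216, fail to reject H0 at alpha = 0.1.


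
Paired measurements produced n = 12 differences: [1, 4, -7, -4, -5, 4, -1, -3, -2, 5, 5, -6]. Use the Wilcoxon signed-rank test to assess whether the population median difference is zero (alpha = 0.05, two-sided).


Step 1: Drop any zero differences (none here) and take |d_i|.
|d| = [1, 4, 7, 4, 5, 4, 1, 3, 2, 5, 5, 6]
Step 2: Midrank |d_i| (ties get averaged ranks).
ranks: |1|->1.5, |4|->6, |7|->12, |4|->6, |5|->9, |4|->6, |1|->1.5, |3|->4, |2|->3, |5|->9, |5|->9, |6|->11
Step 3: Attach original signs; sum ranks with positive sign and with negative sign.
W+ = 1.5 + 6 + 6 + 9 + 9 = 31.5
W- = 12 + 6 + 9 + 1.5 + 4 + 3 + 11 = 46.5
(Check: W+ + W- = 78 should equal n(n+1)/2 = 78.)
Step 4: Test statistic W = min(W+, W-) = 31.5.
Step 5: Ties in |d|, so use the tie-corrected normal approximation.
        E[W] = n(n+1)/4 = 12*13/4 = 39.
        Tie groups: |d|=1 (t=2), |d|=4 (t=3), |d|=5 (t=3); sum(t^3 - t) = 54.
        Var[W] = n(n+1)(2n+1)/24 - sum(t^3-t)/48 = 3900/24 - 54/48 = 161.375.
        z = (W - E[W]) / sqrt(Var[W]) = (31.5 - 39) / 12.7033 = -0.5904.
        Two-sided p = 2*Phi(z) = 0.554925.
Step 6: alpha = 0.05. fail to reject H0.

W+ = 31.5, W- = 46.5, W = min = 31.5, p = 0.554925, fail to reject H0.


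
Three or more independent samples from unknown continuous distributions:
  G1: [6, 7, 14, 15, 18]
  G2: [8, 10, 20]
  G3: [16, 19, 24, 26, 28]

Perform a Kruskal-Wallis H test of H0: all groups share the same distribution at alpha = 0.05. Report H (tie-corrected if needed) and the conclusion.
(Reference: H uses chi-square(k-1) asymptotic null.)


Step 1: Combine all N = 13 observations and assign midranks.
sorted (value, group, rank): (6,G1,1), (7,G1,2), (8,G2,3), (10,G2,4), (14,G1,5), (15,G1,6), (16,G3,7), (18,G1,8), (19,G3,9), (20,G2,10), (24,G3,11), (26,G3,12), (28,G3,13)
Step 2: Sum ranks within each group.
R_1 = 22 (n_1 = 5)
R_2 = 17 (n_2 = 3)
R_3 = 52 (n_3 = 5)
Step 3: H = 12/(N(N+1)) * sum(R_i^2/n_i) - 3(N+1)
     = 12/(13*14) * (22^2/5 + 17^2/3 + 52^2/5) - 3*14
     = 0.065934 * 733.933 - 42
     = 6.391209.
Step 4: No ties, so H is used without correction.
Step 5: Under H0, H ~ chi^2(2); p-value = 0.040942.
Step 6: alpha = 0.05. reject H0.

H = 6.3912, df = 2, p = 0.040942, reject H0.


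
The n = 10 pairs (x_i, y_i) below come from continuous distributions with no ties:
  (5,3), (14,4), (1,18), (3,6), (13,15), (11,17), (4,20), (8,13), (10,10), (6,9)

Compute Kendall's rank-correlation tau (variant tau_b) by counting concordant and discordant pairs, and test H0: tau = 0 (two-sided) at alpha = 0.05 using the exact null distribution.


Step 1: Enumerate the 45 unordered pairs (i,j) with i<j and classify each by sign(x_j-x_i) * sign(y_j-y_i).
  (1,2):dx=+9,dy=+1->C; (1,3):dx=-4,dy=+15->D; (1,4):dx=-2,dy=+3->D; (1,5):dx=+8,dy=+12->C
  (1,6):dx=+6,dy=+14->C; (1,7):dx=-1,dy=+17->D; (1,8):dx=+3,dy=+10->C; (1,9):dx=+5,dy=+7->C
  (1,10):dx=+1,dy=+6->C; (2,3):dx=-13,dy=+14->D; (2,4):dx=-11,dy=+2->D; (2,5):dx=-1,dy=+11->D
  (2,6):dx=-3,dy=+13->D; (2,7):dx=-10,dy=+16->D; (2,8):dx=-6,dy=+9->D; (2,9):dx=-4,dy=+6->D
  (2,10):dx=-8,dy=+5->D; (3,4):dx=+2,dy=-12->D; (3,5):dx=+12,dy=-3->D; (3,6):dx=+10,dy=-1->D
  (3,7):dx=+3,dy=+2->C; (3,8):dx=+7,dy=-5->D; (3,9):dx=+9,dy=-8->D; (3,10):dx=+5,dy=-9->D
  (4,5):dx=+10,dy=+9->C; (4,6):dx=+8,dy=+11->C; (4,7):dx=+1,dy=+14->C; (4,8):dx=+5,dy=+7->C
  (4,9):dx=+7,dy=+4->C; (4,10):dx=+3,dy=+3->C; (5,6):dx=-2,dy=+2->D; (5,7):dx=-9,dy=+5->D
  (5,8):dx=-5,dy=-2->C; (5,9):dx=-3,dy=-5->C; (5,10):dx=-7,dy=-6->C; (6,7):dx=-7,dy=+3->D
  (6,8):dx=-3,dy=-4->C; (6,9):dx=-1,dy=-7->C; (6,10):dx=-5,dy=-8->C; (7,8):dx=+4,dy=-7->D
  (7,9):dx=+6,dy=-10->D; (7,10):dx=+2,dy=-11->D; (8,9):dx=+2,dy=-3->D; (8,10):dx=-2,dy=-4->C
  (9,10):dx=-4,dy=-1->C
Step 2: C = 21, D = 24, total pairs = 45.
Step 3: tau = (C - D)/(n(n-1)/2) = (21 - 24)/45 = -0.066667.
Step 4: Exact two-sided p-value (enumerate n! = 3628800 permutations of y under H0): p = 0.861801.
Step 5: alpha = 0.05. fail to reject H0.

tau_b = -0.0667 (C=21, D=24), p = 0.861801, fail to reject H0.


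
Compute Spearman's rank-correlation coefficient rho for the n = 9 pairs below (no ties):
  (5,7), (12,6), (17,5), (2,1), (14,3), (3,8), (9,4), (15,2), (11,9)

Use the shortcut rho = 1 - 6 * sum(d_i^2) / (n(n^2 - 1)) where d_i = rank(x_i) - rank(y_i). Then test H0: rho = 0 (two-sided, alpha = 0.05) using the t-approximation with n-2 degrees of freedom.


Step 1: Rank x and y separately (midranks; no ties here).
rank(x): 5->3, 12->6, 17->9, 2->1, 14->7, 3->2, 9->4, 15->8, 11->5
rank(y): 7->7, 6->6, 5->5, 1->1, 3->3, 8->8, 4->4, 2->2, 9->9
Step 2: d_i = R_x(i) - R_y(i); compute d_i^2.
  (3-7)^2=16, (6-6)^2=0, (9-5)^2=16, (1-1)^2=0, (7-3)^2=16, (2-8)^2=36, (4-4)^2=0, (8-2)^2=36, (5-9)^2=16
sum(d^2) = 136.
Step 3: rho = 1 - 6*136 / (9*(9^2 - 1)) = 1 - 816/720 = -0.133333.
Step 4: Under H0, t = rho * sqrt((n-2)/(1-rho^2)) = -0.3559 ~ t(7).
Step 5: Two-sided p-value from the t-distribution with 7 df = 0.732368.
Step 6: alpha = 0.05. fail to reject H0.

rho = -0.1333, p = 0.732368, fail to reject H0 at alpha = 0.05.


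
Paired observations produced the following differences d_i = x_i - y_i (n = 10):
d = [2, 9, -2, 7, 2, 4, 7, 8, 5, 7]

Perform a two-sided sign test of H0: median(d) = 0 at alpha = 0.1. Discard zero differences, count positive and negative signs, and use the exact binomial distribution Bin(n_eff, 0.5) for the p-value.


Step 1: Discard zero differences. Original n = 10; n_eff = number of nonzero differences = 10.
Nonzero differences (with sign): +2, +9, -2, +7, +2, +4, +7, +8, +5, +7
Step 2: Count signs: positive = 9, negative = 1.
Step 3: Under H0: P(positive) = 0.5, so the number of positives S ~ Bin(10, 0.5).
Step 4: Two-sided exact p-value = sum of Bin(10,0.5) probabilities at or below the observed probability = 0.021484.
Step 5: alpha = 0.1. reject H0.

n_eff = 10, pos = 9, neg = 1, p = 0.021484, reject H0.


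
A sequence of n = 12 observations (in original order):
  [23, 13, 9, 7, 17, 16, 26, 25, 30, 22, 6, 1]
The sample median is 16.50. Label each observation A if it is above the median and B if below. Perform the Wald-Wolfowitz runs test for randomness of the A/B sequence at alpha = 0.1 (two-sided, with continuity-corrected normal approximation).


Step 1: Compute median = 16.50; label A = above, B = below.
Labels in order: ABBBABAAAABB  (n_A = 6, n_B = 6)
Step 2: Count runs R = 6.
Step 3: Under H0 (random ordering), E[R] = 2*n_A*n_B/(n_A+n_B) + 1 = 2*6*6/12 + 1 = 7.0000.
        Var[R] = 2*n_A*n_B*(2*n_A*n_B - n_A - n_B) / ((n_A+n_B)^2 * (n_A+n_B-1)) = 4320/1584 = 2.7273.
        SD[R] = 1.6514.
Step 4: Continuity-corrected z = (R + 0.5 - E[R]) / SD[R] = (6 + 0.5 - 7.0000) / 1.6514 = -0.3028.
Step 5: Two-sided p-value via normal approximation = 2*(1 - Phi(|z|)) = 0.762069.
Step 6: alpha = 0.1. fail to reject H0.

R = 6, z = -0.3028, p = 0.762069, fail to reject H0.


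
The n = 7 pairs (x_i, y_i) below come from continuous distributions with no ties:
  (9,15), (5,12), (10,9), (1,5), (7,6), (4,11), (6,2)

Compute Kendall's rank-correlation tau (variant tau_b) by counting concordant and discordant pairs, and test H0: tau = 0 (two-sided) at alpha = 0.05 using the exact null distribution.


Step 1: Enumerate the 21 unordered pairs (i,j) with i<j and classify each by sign(x_j-x_i) * sign(y_j-y_i).
  (1,2):dx=-4,dy=-3->C; (1,3):dx=+1,dy=-6->D; (1,4):dx=-8,dy=-10->C; (1,5):dx=-2,dy=-9->C
  (1,6):dx=-5,dy=-4->C; (1,7):dx=-3,dy=-13->C; (2,3):dx=+5,dy=-3->D; (2,4):dx=-4,dy=-7->C
  (2,5):dx=+2,dy=-6->D; (2,6):dx=-1,dy=-1->C; (2,7):dx=+1,dy=-10->D; (3,4):dx=-9,dy=-4->C
  (3,5):dx=-3,dy=-3->C; (3,6):dx=-6,dy=+2->D; (3,7):dx=-4,dy=-7->C; (4,5):dx=+6,dy=+1->C
  (4,6):dx=+3,dy=+6->C; (4,7):dx=+5,dy=-3->D; (5,6):dx=-3,dy=+5->D; (5,7):dx=-1,dy=-4->C
  (6,7):dx=+2,dy=-9->D
Step 2: C = 13, D = 8, total pairs = 21.
Step 3: tau = (C - D)/(n(n-1)/2) = (13 - 8)/21 = 0.238095.
Step 4: Exact two-sided p-value (enumerate n! = 5040 permutations of y under H0): p = 0.561905.
Step 5: alpha = 0.05. fail to reject H0.

tau_b = 0.2381 (C=13, D=8), p = 0.561905, fail to reject H0.


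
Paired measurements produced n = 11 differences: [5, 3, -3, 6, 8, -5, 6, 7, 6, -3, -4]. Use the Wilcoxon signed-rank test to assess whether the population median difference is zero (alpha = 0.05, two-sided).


Step 1: Drop any zero differences (none here) and take |d_i|.
|d| = [5, 3, 3, 6, 8, 5, 6, 7, 6, 3, 4]
Step 2: Midrank |d_i| (ties get averaged ranks).
ranks: |5|->5.5, |3|->2, |3|->2, |6|->8, |8|->11, |5|->5.5, |6|->8, |7|->10, |6|->8, |3|->2, |4|->4
Step 3: Attach original signs; sum ranks with positive sign and with negative sign.
W+ = 5.5 + 2 + 8 + 11 + 8 + 10 + 8 = 52.5
W- = 2 + 5.5 + 2 + 4 = 13.5
(Check: W+ + W- = 66 should equal n(n+1)/2 = 66.)
Step 4: Test statistic W = min(W+, W-) = 13.5.
Step 5: Ties in |d|, so use the tie-corrected normal approximation.
        E[W] = n(n+1)/4 = 11*12/4 = 33.
        Tie groups: |d|=3 (t=3), |d|=5 (t=2), |d|=6 (t=3); sum(t^3 - t) = 54.
        Var[W] = n(n+1)(2n+1)/24 - sum(t^3-t)/48 = 3036/24 - 54/48 = 125.375.
        z = (W - E[W]) / sqrt(Var[W]) = (13.5 - 33) / 11.1971 = -1.7415.
        Two-sided p = 2*Phi(z) = 0.081592.
Step 6: alpha = 0.05. fail to reject H0.

W+ = 52.5, W- = 13.5, W = min = 13.5, p = 0.081592, fail to reject H0.


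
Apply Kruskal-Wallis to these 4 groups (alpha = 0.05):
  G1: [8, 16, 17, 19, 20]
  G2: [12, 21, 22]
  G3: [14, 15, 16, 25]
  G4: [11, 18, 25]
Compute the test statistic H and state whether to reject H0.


Step 1: Combine all N = 15 observations and assign midranks.
sorted (value, group, rank): (8,G1,1), (11,G4,2), (12,G2,3), (14,G3,4), (15,G3,5), (16,G1,6.5), (16,G3,6.5), (17,G1,8), (18,G4,9), (19,G1,10), (20,G1,11), (21,G2,12), (22,G2,13), (25,G3,14.5), (25,G4,14.5)
Step 2: Sum ranks within each group.
R_1 = 36.5 (n_1 = 5)
R_2 = 28 (n_2 = 3)
R_3 = 30 (n_3 = 4)
R_4 = 25.5 (n_4 = 3)
Step 3: H = 12/(N(N+1)) * sum(R_i^2/n_i) - 3(N+1)
     = 12/(15*16) * (36.5^2/5 + 28^2/3 + 30^2/4 + 25.5^2/3) - 3*16
     = 0.050000 * 969.533 - 48
     = 0.476667.
Step 4: Ties present; correction factor C = 1 - 12/(15^3 - 15) = 0.996429. Corrected H = 0.476667 / 0.996429 = 0.478375.
Step 5: Under H0, H ~ chi^2(3); p-value = 0.923616.
Step 6: alpha = 0.05. fail to reject H0.

H = 0.4784, df = 3, p = 0.923616, fail to reject H0.


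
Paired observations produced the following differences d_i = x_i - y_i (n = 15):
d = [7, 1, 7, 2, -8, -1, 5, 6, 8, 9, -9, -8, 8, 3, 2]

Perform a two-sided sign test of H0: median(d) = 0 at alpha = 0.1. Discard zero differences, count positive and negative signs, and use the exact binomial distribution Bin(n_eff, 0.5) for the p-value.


Step 1: Discard zero differences. Original n = 15; n_eff = number of nonzero differences = 15.
Nonzero differences (with sign): +7, +1, +7, +2, -8, -1, +5, +6, +8, +9, -9, -8, +8, +3, +2
Step 2: Count signs: positive = 11, negative = 4.
Step 3: Under H0: P(positive) = 0.5, so the number of positives S ~ Bin(15, 0.5).
Step 4: Two-sided exact p-value = sum of Bin(15,0.5) probabilities at or below the observed probability = 0.118469.
Step 5: alpha = 0.1. fail to reject H0.

n_eff = 15, pos = 11, neg = 4, p = 0.118469, fail to reject H0.


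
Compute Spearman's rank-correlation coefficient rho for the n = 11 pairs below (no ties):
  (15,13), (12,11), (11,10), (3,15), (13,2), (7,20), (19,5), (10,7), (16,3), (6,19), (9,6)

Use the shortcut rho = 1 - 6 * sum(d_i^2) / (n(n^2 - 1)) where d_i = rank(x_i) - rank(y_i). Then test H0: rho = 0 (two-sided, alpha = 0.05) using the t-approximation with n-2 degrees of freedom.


Step 1: Rank x and y separately (midranks; no ties here).
rank(x): 15->9, 12->7, 11->6, 3->1, 13->8, 7->3, 19->11, 10->5, 16->10, 6->2, 9->4
rank(y): 13->8, 11->7, 10->6, 15->9, 2->1, 20->11, 5->3, 7->5, 3->2, 19->10, 6->4
Step 2: d_i = R_x(i) - R_y(i); compute d_i^2.
  (9-8)^2=1, (7-7)^2=0, (6-6)^2=0, (1-9)^2=64, (8-1)^2=49, (3-11)^2=64, (11-3)^2=64, (5-5)^2=0, (10-2)^2=64, (2-10)^2=64, (4-4)^2=0
sum(d^2) = 370.
Step 3: rho = 1 - 6*370 / (11*(11^2 - 1)) = 1 - 2220/1320 = -0.681818.
Step 4: Under H0, t = rho * sqrt((n-2)/(1-rho^2)) = -2.7962 ~ t(9).
Step 5: Two-sided p-value from the t-distribution with 9 df = 0.020843.
Step 6: alpha = 0.05. reject H0.

rho = -0.6818, p = 0.020843, reject H0 at alpha = 0.05.
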